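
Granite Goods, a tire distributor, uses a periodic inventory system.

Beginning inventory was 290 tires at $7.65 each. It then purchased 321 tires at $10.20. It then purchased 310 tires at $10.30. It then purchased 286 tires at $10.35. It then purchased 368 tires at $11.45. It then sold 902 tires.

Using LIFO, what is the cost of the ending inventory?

Ending inventory = $6,131.30

Sale 1 (902) [LIFO — newest first]: 368 @ $11.45 + 286 @ $10.35 + 248 @ $10.30 = $9,728.10
Ending inventory: 290 @ $7.65 + 321 @ $10.20 + 62 @ $10.30 = $6,131.30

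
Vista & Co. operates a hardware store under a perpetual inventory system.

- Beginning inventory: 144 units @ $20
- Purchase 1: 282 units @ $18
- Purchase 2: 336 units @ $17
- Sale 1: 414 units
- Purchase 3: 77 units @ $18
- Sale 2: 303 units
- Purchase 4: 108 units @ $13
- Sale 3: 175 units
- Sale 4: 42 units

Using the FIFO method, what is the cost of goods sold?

COGS = $16,289

Sale 1 (414) [FIFO — oldest first]: 144 @ $20 + 270 @ $18 = $7,740
Sale 2 (303) [FIFO — oldest first]: 12 @ $18 + 291 @ $17 = $5,163
Sale 3 (175) [FIFO — oldest first]: 45 @ $17 + 77 @ $18 + 53 @ $13 = $2,840
Sale 4 (42) [FIFO — oldest first]: 42 @ $13 = $546
Total COGS = $7,740 + $5,163 + $2,840 + $546 = $16,289
Ending inventory: 13 @ $13 = $169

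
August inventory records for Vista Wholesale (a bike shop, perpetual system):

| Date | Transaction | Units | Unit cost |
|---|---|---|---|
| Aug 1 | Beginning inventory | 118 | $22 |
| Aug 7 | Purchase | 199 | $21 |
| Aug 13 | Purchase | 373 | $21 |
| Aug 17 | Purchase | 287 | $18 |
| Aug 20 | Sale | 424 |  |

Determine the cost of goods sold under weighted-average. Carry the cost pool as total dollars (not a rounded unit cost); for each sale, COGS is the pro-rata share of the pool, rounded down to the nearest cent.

COGS = $8,581.55

After Aug 1: 118 on hand, pool $2,596.00 (≈ $22.0000 each)
After Aug 7: 317 on hand, pool $6,775.00 (≈ $21.3722 each)
After Aug 13: 690 on hand, pool $14,608.00 (≈ $21.1710 each)
After Aug 17: 977 on hand, pool $19,774.00 (≈ $20.2395 each)
Aug 20, sell 424: 424/977 × $19,774.00 → $8,581.55
Ending inventory (cost pool remaining) = $11,192.45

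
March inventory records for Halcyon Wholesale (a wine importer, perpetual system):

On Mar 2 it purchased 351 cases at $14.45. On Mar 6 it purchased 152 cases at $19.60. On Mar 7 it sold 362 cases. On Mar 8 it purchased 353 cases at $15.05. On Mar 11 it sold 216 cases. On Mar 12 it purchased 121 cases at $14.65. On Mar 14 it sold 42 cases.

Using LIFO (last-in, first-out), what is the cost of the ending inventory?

Mar 7, 362 sold [LIFO — newest first]: 152 @ $19.60 + 210 @ $14.45 = $6,013.70
Mar 11, 216 sold [LIFO — newest first]: 216 @ $15.05 = $3,250.80
Mar 14, 42 sold [LIFO — newest first]: 42 @ $14.65 = $615.30
Total COGS = $6,013.70 + $3,250.80 + $615.30 = $9,879.80
Ending inventory: 141 @ $14.45 + 137 @ $15.05 + 79 @ $14.65 = $5,256.65

Ending inventory = $5,256.65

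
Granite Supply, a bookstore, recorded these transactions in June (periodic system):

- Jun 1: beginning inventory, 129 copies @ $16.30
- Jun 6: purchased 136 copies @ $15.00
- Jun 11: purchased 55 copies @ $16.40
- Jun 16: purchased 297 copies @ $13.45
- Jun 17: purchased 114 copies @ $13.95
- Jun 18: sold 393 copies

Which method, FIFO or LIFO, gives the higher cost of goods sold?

FIFO

FIFO COGS: 129 @ $16.30 + 136 @ $15.00 + 55 @ $16.40 + 73 @ $13.45 = $6,026.55
LIFO COGS: 114 @ $13.95 + 279 @ $13.45 = $5,342.85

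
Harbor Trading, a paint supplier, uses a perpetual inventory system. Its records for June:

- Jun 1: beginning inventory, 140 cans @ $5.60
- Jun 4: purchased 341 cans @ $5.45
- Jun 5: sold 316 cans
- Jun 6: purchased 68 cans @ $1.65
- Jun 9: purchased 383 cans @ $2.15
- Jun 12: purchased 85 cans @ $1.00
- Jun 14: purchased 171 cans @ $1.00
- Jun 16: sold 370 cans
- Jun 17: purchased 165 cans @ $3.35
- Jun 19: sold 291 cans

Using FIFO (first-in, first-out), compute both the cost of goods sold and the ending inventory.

COGS = $3,623.10; ending inventory = $763.75

Jun 5, 316 sold [FIFO — oldest first]: 140 @ $5.60 + 176 @ $5.45 = $1,743.20
Jun 16, 370 sold [FIFO — oldest first]: 165 @ $5.45 + 68 @ $1.65 + 137 @ $2.15 = $1,306.00
Jun 19, 291 sold [FIFO — oldest first]: 246 @ $2.15 + 45 @ $1.00 = $573.90
Total COGS = $1,743.20 + $1,306.00 + $573.90 = $3,623.10
Ending inventory: 40 @ $1.00 + 171 @ $1.00 + 165 @ $3.35 = $763.75
Check: goods available $4,386.85 = COGS $3,623.10 + ending $763.75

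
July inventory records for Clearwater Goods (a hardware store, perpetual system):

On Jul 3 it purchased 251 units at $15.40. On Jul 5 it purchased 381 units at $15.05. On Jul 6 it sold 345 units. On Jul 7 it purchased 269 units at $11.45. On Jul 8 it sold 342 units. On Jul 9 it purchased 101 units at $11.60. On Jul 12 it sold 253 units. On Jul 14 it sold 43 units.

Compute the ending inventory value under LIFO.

Ending inventory = $292.60

Jul 6, 345 sold [LIFO — newest first]: 345 @ $15.05 = $5,192.25
Jul 8, 342 sold [LIFO — newest first]: 269 @ $11.45 + 36 @ $15.05 + 37 @ $15.40 = $4,191.65
Jul 12, 253 sold [LIFO — newest first]: 101 @ $11.60 + 152 @ $15.40 = $3,512.40
Jul 14, 43 sold [LIFO — newest first]: 43 @ $15.40 = $662.20
Total COGS = $5,192.25 + $4,191.65 + $3,512.40 + $662.20 = $13,558.50
Ending inventory: 19 @ $15.40 = $292.60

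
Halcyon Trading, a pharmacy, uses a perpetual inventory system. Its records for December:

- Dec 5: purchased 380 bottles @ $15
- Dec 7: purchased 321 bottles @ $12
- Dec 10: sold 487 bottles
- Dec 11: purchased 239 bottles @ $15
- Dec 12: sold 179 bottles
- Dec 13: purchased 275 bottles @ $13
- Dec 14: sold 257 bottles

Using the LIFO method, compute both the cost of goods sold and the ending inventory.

Dec 10, 487 sold [LIFO — newest first]: 321 @ $12 + 166 @ $15 = $6,342
Dec 12, 179 sold [LIFO — newest first]: 179 @ $15 = $2,685
Dec 14, 257 sold [LIFO — newest first]: 257 @ $13 = $3,341
Total COGS = $6,342 + $2,685 + $3,341 = $12,368
Ending inventory: 214 @ $15 + 60 @ $15 + 18 @ $13 = $4,344

COGS = $12,368; ending inventory = $4,344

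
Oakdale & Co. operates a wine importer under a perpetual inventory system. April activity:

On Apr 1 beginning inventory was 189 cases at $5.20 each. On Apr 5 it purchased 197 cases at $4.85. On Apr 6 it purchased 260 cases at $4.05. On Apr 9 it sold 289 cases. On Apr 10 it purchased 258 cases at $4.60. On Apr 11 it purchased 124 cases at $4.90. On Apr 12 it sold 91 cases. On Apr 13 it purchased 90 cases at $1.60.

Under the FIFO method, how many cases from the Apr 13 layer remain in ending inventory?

90

Apr 9, 289 sold [FIFO — oldest first]: 189 @ $5.20 + 100 @ $4.85 = $1,467.80
Apr 12, 91 sold [FIFO — oldest first]: 91 @ $4.85 = $441.35
Total COGS = $1,467.80 + $441.35 = $1,909.15
Ending inventory: 6 @ $4.85 + 260 @ $4.05 + 258 @ $4.60 + 124 @ $4.90 + 90 @ $1.60 = $3,020.50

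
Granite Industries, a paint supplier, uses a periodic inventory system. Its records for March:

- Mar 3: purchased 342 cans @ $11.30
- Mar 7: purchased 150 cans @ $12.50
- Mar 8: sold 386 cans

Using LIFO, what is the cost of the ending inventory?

Ending inventory = $1,197.80

Mar 8, 386 sold [LIFO — newest first]: 150 @ $12.50 + 236 @ $11.30 = $4,541.80
Ending inventory: 106 @ $11.30 = $1,197.80
Check: goods available $5,739.60 = COGS $4,541.80 + ending $1,197.80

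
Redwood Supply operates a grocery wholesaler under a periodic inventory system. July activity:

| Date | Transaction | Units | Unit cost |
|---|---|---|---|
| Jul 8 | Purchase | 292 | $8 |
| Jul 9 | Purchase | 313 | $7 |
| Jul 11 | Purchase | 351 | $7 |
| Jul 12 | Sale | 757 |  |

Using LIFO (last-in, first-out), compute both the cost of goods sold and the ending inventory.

Jul 12, 757 sold [LIFO — newest first]: 351 @ $7 + 313 @ $7 + 93 @ $8 = $5,392
Ending inventory: 199 @ $8 = $1,592

COGS = $5,392; ending inventory = $1,592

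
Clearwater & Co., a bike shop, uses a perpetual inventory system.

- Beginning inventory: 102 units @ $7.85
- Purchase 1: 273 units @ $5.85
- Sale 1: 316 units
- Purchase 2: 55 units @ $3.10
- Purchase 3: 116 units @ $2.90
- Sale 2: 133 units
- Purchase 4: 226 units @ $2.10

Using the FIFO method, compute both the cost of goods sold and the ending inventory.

Sale 1 (316) [FIFO — oldest first]: 102 @ $7.85 + 214 @ $5.85 = $2,052.60
Sale 2 (133) [FIFO — oldest first]: 59 @ $5.85 + 55 @ $3.10 + 19 @ $2.90 = $570.75
Total COGS = $2,052.60 + $570.75 = $2,623.35
Ending inventory: 97 @ $2.90 + 226 @ $2.10 = $755.90
Check: goods available $3,379.25 = COGS $2,623.35 + ending $755.90

COGS = $2,623.35; ending inventory = $755.90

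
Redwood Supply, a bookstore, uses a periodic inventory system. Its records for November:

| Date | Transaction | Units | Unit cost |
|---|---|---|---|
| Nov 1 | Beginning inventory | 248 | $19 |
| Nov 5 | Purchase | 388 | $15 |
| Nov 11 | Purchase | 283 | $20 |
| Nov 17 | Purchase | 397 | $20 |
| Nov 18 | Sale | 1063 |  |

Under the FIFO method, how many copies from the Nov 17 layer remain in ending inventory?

Nov 18, 1063 sold [FIFO — oldest first]: 248 @ $19 + 388 @ $15 + 283 @ $20 + 144 @ $20 = $19,072
Ending inventory: 253 @ $20 = $5,060

253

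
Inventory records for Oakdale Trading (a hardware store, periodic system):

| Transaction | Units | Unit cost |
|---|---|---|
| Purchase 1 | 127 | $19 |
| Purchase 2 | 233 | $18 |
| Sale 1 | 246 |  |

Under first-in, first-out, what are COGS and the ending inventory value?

COGS = $4,555; ending inventory = $2,052

Sale 1 (246) [FIFO — oldest first]: 127 @ $19 + 119 @ $18 = $4,555
Ending inventory: 114 @ $18 = $2,052
Check: goods available $6,607 = COGS $4,555 + ending $2,052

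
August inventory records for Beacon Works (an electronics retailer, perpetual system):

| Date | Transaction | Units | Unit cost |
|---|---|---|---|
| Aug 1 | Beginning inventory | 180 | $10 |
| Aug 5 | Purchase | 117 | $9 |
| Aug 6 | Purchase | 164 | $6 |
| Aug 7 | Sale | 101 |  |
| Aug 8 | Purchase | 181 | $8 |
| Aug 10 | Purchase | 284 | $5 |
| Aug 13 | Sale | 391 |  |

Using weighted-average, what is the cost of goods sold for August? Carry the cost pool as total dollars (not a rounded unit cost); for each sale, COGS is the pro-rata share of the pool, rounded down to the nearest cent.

After Aug 1: 180 on hand, pool $1,800.00 (≈ $10.0000 each)
After Aug 5: 297 on hand, pool $2,853.00 (≈ $9.6061 each)
After Aug 6: 461 on hand, pool $3,837.00 (≈ $8.3232 each)
Aug 7, sell 101: 101/461 × $3,837.00 → $840.64
After Aug 8: 541 on hand, pool $4,444.36 (≈ $8.2151 each)
After Aug 10: 825 on hand, pool $5,864.36 (≈ $7.1083 each)
Aug 13, sell 391: 391/825 × $5,864.36 → $2,779.35
Total COGS = $840.64 + $2,779.35 = $3,619.99
Ending inventory (cost pool remaining) = $3,085.01

COGS = $3,619.99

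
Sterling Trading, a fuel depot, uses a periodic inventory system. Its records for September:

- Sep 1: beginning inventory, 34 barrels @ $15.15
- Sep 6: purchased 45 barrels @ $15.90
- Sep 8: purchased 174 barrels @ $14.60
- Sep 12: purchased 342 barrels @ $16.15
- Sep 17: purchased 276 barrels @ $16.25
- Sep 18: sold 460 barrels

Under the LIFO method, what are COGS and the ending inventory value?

COGS = $7,456.60; ending inventory = $6,322.70

Sep 18, 460 sold [LIFO — newest first]: 276 @ $16.25 + 184 @ $16.15 = $7,456.60
Ending inventory: 34 @ $15.15 + 45 @ $15.90 + 174 @ $14.60 + 158 @ $16.15 = $6,322.70
Check: goods available $13,779.30 = COGS $7,456.60 + ending $6,322.70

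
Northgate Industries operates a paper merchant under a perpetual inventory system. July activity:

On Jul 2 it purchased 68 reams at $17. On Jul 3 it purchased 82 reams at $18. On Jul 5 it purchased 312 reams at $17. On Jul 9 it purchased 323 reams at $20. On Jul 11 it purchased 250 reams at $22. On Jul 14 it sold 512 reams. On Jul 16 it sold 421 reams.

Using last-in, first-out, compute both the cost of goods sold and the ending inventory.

Jul 14, 512 sold [LIFO — newest first]: 250 @ $22 + 262 @ $20 = $10,740
Jul 16, 421 sold [LIFO — newest first]: 61 @ $20 + 312 @ $17 + 48 @ $18 = $7,388
Total COGS = $10,740 + $7,388 = $18,128
Ending inventory: 68 @ $17 + 34 @ $18 = $1,768
Check: goods available $19,896 = COGS $18,128 + ending $1,768

COGS = $18,128; ending inventory = $1,768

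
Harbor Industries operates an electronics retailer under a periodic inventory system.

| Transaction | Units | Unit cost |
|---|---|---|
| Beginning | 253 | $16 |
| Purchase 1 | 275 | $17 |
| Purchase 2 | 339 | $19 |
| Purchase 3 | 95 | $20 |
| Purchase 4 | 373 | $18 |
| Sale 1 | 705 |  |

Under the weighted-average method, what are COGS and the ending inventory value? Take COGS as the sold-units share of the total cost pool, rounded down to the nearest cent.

COGS = $12,556.92; ending inventory = $11,221.08

Sale 1, sell 705: 705/1335 × $23,778.00 → $12,556.92
Ending inventory (cost pool remaining) = $11,221.08
Check: goods available $23,778.00 = COGS $12,556.92 + ending $11,221.08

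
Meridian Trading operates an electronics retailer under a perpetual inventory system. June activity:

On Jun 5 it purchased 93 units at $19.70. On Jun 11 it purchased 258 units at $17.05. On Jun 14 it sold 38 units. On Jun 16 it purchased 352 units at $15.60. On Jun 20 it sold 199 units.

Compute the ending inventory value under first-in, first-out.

Jun 14, 38 sold [FIFO — oldest first]: 38 @ $19.70 = $748.60
Jun 20, 199 sold [FIFO — oldest first]: 55 @ $19.70 + 144 @ $17.05 = $3,538.70
Total COGS = $748.60 + $3,538.70 = $4,287.30
Ending inventory: 114 @ $17.05 + 352 @ $15.60 = $7,434.90

Ending inventory = $7,434.90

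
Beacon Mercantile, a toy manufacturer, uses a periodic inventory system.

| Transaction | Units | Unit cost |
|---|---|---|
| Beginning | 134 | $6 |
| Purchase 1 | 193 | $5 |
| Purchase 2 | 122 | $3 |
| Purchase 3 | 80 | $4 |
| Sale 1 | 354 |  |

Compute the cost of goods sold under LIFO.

COGS = $1,446

Sale 1 (354) [LIFO — newest first]: 80 @ $4 + 122 @ $3 + 152 @ $5 = $1,446
Ending inventory: 134 @ $6 + 41 @ $5 = $1,009
Check: goods available $2,455 = COGS $1,446 + ending $1,009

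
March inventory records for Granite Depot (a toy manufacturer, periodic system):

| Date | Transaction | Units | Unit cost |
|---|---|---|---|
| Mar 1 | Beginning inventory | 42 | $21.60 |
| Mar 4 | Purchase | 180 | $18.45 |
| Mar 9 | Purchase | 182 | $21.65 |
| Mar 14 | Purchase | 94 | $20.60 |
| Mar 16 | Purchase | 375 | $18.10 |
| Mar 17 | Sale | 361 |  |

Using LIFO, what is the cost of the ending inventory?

Ending inventory = $10,358.30

Mar 17, 361 sold [LIFO — newest first]: 361 @ $18.10 = $6,534.10
Ending inventory: 42 @ $21.60 + 180 @ $18.45 + 182 @ $21.65 + 94 @ $20.60 + 14 @ $18.10 = $10,358.30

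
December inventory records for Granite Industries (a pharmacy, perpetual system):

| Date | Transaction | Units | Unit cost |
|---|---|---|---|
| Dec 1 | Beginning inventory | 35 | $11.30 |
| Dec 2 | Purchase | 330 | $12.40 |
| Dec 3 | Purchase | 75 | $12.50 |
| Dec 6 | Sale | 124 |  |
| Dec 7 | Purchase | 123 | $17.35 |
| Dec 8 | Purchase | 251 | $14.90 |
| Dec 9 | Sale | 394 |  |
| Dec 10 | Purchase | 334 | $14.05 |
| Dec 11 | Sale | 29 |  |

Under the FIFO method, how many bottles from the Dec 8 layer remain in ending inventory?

Dec 6, 124 sold [FIFO — oldest first]: 35 @ $11.30 + 89 @ $12.40 = $1,499.10
Dec 9, 394 sold [FIFO — oldest first]: 241 @ $12.40 + 75 @ $12.50 + 78 @ $17.35 = $5,279.20
Dec 11, 29 sold [FIFO — oldest first]: 29 @ $17.35 = $503.15
Total COGS = $1,499.10 + $5,279.20 + $503.15 = $7,281.45
Ending inventory: 16 @ $17.35 + 251 @ $14.90 + 334 @ $14.05 = $8,710.20

251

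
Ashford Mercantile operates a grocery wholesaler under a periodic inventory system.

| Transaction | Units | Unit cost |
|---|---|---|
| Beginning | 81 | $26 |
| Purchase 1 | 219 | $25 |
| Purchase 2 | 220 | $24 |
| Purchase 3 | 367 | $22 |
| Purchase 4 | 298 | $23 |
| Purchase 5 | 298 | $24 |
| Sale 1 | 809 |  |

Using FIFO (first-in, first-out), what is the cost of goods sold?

Sale 1 (809) [FIFO — oldest first]: 81 @ $26 + 219 @ $25 + 220 @ $24 + 289 @ $22 = $19,219
Ending inventory: 78 @ $22 + 298 @ $23 + 298 @ $24 = $15,722

COGS = $19,219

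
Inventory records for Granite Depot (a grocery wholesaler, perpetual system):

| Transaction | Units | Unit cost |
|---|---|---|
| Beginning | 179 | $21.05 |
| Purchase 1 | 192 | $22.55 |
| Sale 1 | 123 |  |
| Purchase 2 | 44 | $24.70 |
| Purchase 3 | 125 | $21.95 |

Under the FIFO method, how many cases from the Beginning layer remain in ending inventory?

Sale 1 (123) [FIFO — oldest first]: 123 @ $21.05 = $2,589.15
Ending inventory: 56 @ $21.05 + 192 @ $22.55 + 44 @ $24.70 + 125 @ $21.95 = $9,338.95

56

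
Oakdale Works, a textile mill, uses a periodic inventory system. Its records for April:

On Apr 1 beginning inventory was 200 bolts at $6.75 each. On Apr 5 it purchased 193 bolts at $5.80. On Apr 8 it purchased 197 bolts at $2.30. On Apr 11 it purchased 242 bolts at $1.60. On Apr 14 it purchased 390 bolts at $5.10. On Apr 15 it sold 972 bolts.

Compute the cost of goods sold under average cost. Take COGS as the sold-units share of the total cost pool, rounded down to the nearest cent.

COGS = $4,214.67

Apr 15, sell 972: 972/1222 × $5,298.70 → $4,214.67
Ending inventory (cost pool remaining) = $1,084.03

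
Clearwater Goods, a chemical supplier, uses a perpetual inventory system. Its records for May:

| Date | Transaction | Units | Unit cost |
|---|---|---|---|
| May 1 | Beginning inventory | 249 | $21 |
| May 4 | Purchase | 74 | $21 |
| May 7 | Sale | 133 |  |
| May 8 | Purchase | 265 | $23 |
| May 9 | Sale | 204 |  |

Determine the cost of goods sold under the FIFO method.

COGS = $7,105

May 7, 133 sold [FIFO — oldest first]: 133 @ $21 = $2,793
May 9, 204 sold [FIFO — oldest first]: 116 @ $21 + 74 @ $21 + 14 @ $23 = $4,312
Total COGS = $2,793 + $4,312 = $7,105
Ending inventory: 251 @ $23 = $5,773
Check: goods available $12,878 = COGS $7,105 + ending $5,773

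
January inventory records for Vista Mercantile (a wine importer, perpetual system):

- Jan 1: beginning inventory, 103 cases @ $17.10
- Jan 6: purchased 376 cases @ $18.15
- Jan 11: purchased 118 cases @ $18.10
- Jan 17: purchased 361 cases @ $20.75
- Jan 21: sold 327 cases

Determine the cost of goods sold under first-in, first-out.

COGS = $5,826.90

Jan 21, 327 sold [FIFO — oldest first]: 103 @ $17.10 + 224 @ $18.15 = $5,826.90
Ending inventory: 152 @ $18.15 + 118 @ $18.10 + 361 @ $20.75 = $12,385.35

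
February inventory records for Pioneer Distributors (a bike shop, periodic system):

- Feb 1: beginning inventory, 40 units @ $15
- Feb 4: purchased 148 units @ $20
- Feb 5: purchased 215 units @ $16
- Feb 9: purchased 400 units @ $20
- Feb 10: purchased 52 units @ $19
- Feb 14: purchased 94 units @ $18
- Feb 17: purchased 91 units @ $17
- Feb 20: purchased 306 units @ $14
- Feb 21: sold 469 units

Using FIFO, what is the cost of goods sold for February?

COGS = $8,320

Feb 21, 469 sold [FIFO — oldest first]: 40 @ $15 + 148 @ $20 + 215 @ $16 + 66 @ $20 = $8,320
Ending inventory: 334 @ $20 + 52 @ $19 + 94 @ $18 + 91 @ $17 + 306 @ $14 = $15,191
Check: goods available $23,511 = COGS $8,320 + ending $15,191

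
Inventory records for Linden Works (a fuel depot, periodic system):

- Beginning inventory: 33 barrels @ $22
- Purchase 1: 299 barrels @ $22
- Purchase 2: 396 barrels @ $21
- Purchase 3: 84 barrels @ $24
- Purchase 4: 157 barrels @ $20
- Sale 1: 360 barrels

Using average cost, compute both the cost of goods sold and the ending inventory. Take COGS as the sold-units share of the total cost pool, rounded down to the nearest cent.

COGS = $7,718.63; ending inventory = $13,057.37

Sale 1, sell 360: 360/969 × $20,776.00 → $7,718.63
Ending inventory (cost pool remaining) = $13,057.37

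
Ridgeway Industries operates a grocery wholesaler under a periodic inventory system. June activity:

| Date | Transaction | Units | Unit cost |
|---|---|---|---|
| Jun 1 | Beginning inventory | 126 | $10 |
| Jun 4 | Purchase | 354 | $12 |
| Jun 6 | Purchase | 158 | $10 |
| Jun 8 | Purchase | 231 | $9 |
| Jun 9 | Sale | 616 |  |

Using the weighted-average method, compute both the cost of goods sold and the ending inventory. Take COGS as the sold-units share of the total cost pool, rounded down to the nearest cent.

COGS = $6,498.12; ending inventory = $2,668.88

Jun 9, sell 616: 616/869 × $9,167.00 → $6,498.12
Ending inventory (cost pool remaining) = $2,668.88
Check: goods available $9,167.00 = COGS $6,498.12 + ending $2,668.88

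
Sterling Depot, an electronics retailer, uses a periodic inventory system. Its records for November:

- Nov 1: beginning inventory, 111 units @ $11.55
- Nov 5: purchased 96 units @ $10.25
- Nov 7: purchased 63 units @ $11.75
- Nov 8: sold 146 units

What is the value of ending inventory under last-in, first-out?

Ending inventory = $1,415.30

Nov 8, 146 sold [LIFO — newest first]: 63 @ $11.75 + 83 @ $10.25 = $1,591.00
Ending inventory: 111 @ $11.55 + 13 @ $10.25 = $1,415.30
Check: goods available $3,006.30 = COGS $1,591.00 + ending $1,415.30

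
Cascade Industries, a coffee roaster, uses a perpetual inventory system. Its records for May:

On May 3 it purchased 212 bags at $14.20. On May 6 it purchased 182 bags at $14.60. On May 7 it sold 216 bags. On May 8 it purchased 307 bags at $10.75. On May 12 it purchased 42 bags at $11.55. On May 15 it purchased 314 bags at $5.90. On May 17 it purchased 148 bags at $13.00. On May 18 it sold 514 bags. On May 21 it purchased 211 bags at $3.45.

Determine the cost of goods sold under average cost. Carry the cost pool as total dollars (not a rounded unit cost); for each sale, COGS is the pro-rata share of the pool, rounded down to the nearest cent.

COGS = $8,367.91

After May 3: 212 on hand, pool $3,010.40 (≈ $14.2000 each)
After May 6: 394 on hand, pool $5,667.60 (≈ $14.3848 each)
May 7, sell 216: 216/394 × $5,667.60 → $3,107.11
After May 8: 485 on hand, pool $5,860.74 (≈ $12.0840 each)
After May 12: 527 on hand, pool $6,345.84 (≈ $12.0414 each)
After May 15: 841 on hand, pool $8,198.44 (≈ $9.7484 each)
After May 17: 989 on hand, pool $10,122.44 (≈ $10.2350 each)
May 18, sell 514: 514/989 × $10,122.44 → $5,260.80
After May 21: 686 on hand, pool $5,589.59 (≈ $8.1481 each)
Total COGS = $3,107.11 + $5,260.80 = $8,367.91
Ending inventory (cost pool remaining) = $5,589.59
Check: goods available $13,957.50 = COGS $8,367.91 + ending $5,589.59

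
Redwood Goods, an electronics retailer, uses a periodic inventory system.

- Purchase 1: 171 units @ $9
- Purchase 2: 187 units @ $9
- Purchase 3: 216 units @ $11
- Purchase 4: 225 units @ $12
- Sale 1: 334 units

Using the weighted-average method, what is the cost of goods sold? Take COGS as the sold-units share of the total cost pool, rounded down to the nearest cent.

Sale 1, sell 334: 334/799 × $8,298.00 → $3,468.75
Ending inventory (cost pool remaining) = $4,829.25

COGS = $3,468.75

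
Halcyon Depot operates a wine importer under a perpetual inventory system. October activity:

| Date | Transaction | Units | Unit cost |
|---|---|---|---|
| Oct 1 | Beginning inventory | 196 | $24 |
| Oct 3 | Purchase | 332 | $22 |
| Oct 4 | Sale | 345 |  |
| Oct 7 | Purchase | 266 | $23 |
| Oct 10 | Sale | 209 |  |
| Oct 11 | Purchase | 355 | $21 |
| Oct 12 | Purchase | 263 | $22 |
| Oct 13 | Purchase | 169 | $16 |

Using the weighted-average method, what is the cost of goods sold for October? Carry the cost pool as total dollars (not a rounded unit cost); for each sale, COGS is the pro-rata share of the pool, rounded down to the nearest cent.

After Oct 1: 196 on hand, pool $4,704.00 (≈ $24.0000 each)
After Oct 3: 528 on hand, pool $12,008.00 (≈ $22.7424 each)
Oct 4, sell 345: 345/528 × $12,008.00 → $7,846.13
After Oct 7: 449 on hand, pool $10,279.87 (≈ $22.8950 each)
Oct 10, sell 209: 209/449 × $10,279.87 → $4,785.06
After Oct 11: 595 on hand, pool $12,949.81 (≈ $21.7644 each)
After Oct 12: 858 on hand, pool $18,735.81 (≈ $21.8366 each)
After Oct 13: 1027 on hand, pool $21,439.81 (≈ $20.8762 each)
Total COGS = $7,846.13 + $4,785.06 = $12,631.19
Ending inventory (cost pool remaining) = $21,439.81

COGS = $12,631.19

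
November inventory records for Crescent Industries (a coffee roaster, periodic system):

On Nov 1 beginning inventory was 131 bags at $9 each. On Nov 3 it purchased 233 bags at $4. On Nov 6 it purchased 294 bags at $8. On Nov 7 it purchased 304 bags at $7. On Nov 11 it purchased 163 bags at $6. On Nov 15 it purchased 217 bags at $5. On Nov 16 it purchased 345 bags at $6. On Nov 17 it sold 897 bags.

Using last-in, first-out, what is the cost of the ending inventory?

Nov 17, 897 sold [LIFO — newest first]: 345 @ $6 + 217 @ $5 + 163 @ $6 + 172 @ $7 = $5,337
Ending inventory: 131 @ $9 + 233 @ $4 + 294 @ $8 + 132 @ $7 = $5,387

Ending inventory = $5,387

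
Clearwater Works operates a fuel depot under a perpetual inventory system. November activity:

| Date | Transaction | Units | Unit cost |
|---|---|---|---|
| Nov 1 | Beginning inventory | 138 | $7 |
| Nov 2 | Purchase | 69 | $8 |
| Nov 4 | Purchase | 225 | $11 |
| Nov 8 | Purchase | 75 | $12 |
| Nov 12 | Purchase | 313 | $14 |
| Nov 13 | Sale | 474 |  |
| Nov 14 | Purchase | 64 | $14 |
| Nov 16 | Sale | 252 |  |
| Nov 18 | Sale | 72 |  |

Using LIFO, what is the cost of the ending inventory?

Ending inventory = $602

Nov 13, 474 sold [LIFO — newest first]: 313 @ $14 + 75 @ $12 + 86 @ $11 = $6,228
Nov 16, 252 sold [LIFO — newest first]: 64 @ $14 + 139 @ $11 + 49 @ $8 = $2,817
Nov 18, 72 sold [LIFO — newest first]: 20 @ $8 + 52 @ $7 = $524
Total COGS = $6,228 + $2,817 + $524 = $9,569
Ending inventory: 86 @ $7 = $602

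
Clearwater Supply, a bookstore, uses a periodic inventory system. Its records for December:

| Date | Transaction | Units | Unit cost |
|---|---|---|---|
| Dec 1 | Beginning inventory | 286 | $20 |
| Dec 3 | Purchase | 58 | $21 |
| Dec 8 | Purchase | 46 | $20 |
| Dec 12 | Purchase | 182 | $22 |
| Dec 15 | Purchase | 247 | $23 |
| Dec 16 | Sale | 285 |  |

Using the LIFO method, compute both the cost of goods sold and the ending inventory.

Dec 16, 285 sold [LIFO — newest first]: 247 @ $23 + 38 @ $22 = $6,517
Ending inventory: 286 @ $20 + 58 @ $21 + 46 @ $20 + 144 @ $22 = $11,026
Check: goods available $17,543 = COGS $6,517 + ending $11,026

COGS = $6,517; ending inventory = $11,026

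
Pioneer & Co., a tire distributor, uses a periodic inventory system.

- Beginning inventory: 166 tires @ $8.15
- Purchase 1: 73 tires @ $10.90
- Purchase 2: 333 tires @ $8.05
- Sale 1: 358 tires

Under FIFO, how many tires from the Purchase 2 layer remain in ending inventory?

214

Sale 1 (358) [FIFO — oldest first]: 166 @ $8.15 + 73 @ $10.90 + 119 @ $8.05 = $3,106.55
Ending inventory: 214 @ $8.05 = $1,722.70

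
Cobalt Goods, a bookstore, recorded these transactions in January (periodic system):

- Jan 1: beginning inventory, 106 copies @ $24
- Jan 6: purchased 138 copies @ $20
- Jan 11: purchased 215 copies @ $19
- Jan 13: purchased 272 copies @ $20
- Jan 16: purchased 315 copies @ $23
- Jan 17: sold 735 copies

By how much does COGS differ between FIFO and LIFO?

$576

FIFO COGS: 106 @ $24 + 138 @ $20 + 215 @ $19 + 272 @ $20 + 4 @ $23 = $14,921
LIFO COGS: 315 @ $23 + 272 @ $20 + 148 @ $19 = $15,497
Difference = |$14,921 − $15,497| = $576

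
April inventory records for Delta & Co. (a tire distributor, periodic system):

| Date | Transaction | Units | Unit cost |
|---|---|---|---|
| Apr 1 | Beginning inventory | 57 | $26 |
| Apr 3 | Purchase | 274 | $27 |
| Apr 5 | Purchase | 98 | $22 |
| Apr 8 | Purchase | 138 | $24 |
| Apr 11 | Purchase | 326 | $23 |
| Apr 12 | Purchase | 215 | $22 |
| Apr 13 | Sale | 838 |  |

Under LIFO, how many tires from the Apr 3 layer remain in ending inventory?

213

Apr 13, 838 sold [LIFO — newest first]: 215 @ $22 + 326 @ $23 + 138 @ $24 + 98 @ $22 + 61 @ $27 = $19,343
Ending inventory: 57 @ $26 + 213 @ $27 = $7,233
Check: goods available $26,576 = COGS $19,343 + ending $7,233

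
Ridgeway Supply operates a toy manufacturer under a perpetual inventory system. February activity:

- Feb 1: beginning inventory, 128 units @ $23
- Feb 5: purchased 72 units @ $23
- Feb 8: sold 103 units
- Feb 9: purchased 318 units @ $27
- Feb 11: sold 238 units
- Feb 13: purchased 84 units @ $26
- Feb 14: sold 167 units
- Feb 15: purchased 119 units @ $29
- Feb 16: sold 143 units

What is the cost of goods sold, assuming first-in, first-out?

COGS = $16,791

Feb 8, 103 sold [FIFO — oldest first]: 103 @ $23 = $2,369
Feb 11, 238 sold [FIFO — oldest first]: 25 @ $23 + 72 @ $23 + 141 @ $27 = $6,038
Feb 14, 167 sold [FIFO — oldest first]: 167 @ $27 = $4,509
Feb 16, 143 sold [FIFO — oldest first]: 10 @ $27 + 84 @ $26 + 49 @ $29 = $3,875
Total COGS = $2,369 + $6,038 + $4,509 + $3,875 = $16,791
Ending inventory: 70 @ $29 = $2,030
Check: goods available $18,821 = COGS $16,791 + ending $2,030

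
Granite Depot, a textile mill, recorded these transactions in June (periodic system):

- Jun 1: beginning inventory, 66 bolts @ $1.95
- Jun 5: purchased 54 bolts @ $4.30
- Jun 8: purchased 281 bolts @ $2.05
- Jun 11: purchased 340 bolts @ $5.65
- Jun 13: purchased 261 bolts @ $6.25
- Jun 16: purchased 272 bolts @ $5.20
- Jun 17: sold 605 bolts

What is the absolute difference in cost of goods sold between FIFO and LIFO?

FIFO COGS: 66 @ $1.95 + 54 @ $4.30 + 281 @ $2.05 + 204 @ $5.65 = $2,089.55
LIFO COGS: 272 @ $5.20 + 261 @ $6.25 + 72 @ $5.65 = $3,452.45
Difference = |$2,089.55 − $3,452.45| = $1,362.90

$1,362.90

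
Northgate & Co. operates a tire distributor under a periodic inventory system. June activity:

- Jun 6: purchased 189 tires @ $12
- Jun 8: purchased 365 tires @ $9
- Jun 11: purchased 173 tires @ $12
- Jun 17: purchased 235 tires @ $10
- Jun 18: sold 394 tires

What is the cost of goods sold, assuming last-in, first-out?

COGS = $4,258

Jun 18, 394 sold [LIFO — newest first]: 235 @ $10 + 159 @ $12 = $4,258
Ending inventory: 189 @ $12 + 365 @ $9 + 14 @ $12 = $5,721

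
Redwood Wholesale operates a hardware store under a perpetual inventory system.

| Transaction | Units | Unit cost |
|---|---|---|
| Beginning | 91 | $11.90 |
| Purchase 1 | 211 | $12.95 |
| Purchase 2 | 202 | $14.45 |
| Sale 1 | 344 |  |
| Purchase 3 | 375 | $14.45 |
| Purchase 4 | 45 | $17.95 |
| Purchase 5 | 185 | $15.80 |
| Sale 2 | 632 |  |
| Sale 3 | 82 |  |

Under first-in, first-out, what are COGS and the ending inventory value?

COGS = $15,077.95; ending inventory = $805.80

Sale 1 (344) [FIFO — oldest first]: 91 @ $11.90 + 211 @ $12.95 + 42 @ $14.45 = $4,422.25
Sale 2 (632) [FIFO — oldest first]: 160 @ $14.45 + 375 @ $14.45 + 45 @ $17.95 + 52 @ $15.80 = $9,360.10
Sale 3 (82) [FIFO — oldest first]: 82 @ $15.80 = $1,295.60
Total COGS = $4,422.25 + $9,360.10 + $1,295.60 = $15,077.95
Ending inventory: 51 @ $15.80 = $805.80
Check: goods available $15,883.75 = COGS $15,077.95 + ending $805.80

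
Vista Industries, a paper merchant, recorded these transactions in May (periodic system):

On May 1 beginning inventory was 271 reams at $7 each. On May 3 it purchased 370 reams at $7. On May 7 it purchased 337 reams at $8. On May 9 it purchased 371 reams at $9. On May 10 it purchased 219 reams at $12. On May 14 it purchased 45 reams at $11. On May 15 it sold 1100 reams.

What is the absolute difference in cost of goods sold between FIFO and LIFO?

$1,773

FIFO COGS: 271 @ $7 + 370 @ $7 + 337 @ $8 + 122 @ $9 = $8,281
LIFO COGS: 45 @ $11 + 219 @ $12 + 371 @ $9 + 337 @ $8 + 128 @ $7 = $10,054
Difference = |$8,281 − $10,054| = $1,773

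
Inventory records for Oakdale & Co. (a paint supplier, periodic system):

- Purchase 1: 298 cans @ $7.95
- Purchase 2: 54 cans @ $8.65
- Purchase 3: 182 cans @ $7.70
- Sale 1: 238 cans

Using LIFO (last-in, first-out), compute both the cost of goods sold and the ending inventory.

COGS = $1,884.40; ending inventory = $2,353.20

Sale 1 (238) [LIFO — newest first]: 182 @ $7.70 + 54 @ $8.65 + 2 @ $7.95 = $1,884.40
Ending inventory: 296 @ $7.95 = $2,353.20
Check: goods available $4,237.60 = COGS $1,884.40 + ending $2,353.20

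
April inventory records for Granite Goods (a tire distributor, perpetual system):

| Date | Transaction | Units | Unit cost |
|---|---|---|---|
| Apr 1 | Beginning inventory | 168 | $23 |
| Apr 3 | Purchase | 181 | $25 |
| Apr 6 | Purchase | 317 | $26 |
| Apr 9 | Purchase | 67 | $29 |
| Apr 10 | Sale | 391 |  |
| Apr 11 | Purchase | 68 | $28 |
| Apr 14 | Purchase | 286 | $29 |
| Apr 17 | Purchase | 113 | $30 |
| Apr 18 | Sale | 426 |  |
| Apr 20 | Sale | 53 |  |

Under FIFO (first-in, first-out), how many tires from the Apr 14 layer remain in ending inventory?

Apr 10, 391 sold [FIFO — oldest first]: 168 @ $23 + 181 @ $25 + 42 @ $26 = $9,481
Apr 18, 426 sold [FIFO — oldest first]: 275 @ $26 + 67 @ $29 + 68 @ $28 + 16 @ $29 = $11,461
Apr 20, 53 sold [FIFO — oldest first]: 53 @ $29 = $1,537
Total COGS = $9,481 + $11,461 + $1,537 = $22,479
Ending inventory: 217 @ $29 + 113 @ $30 = $9,683

217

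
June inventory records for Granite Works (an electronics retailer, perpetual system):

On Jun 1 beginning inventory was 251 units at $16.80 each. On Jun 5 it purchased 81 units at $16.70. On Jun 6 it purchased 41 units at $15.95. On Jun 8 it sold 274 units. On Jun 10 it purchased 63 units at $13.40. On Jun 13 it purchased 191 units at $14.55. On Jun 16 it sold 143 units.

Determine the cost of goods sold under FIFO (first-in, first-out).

COGS = $6,813.05

Jun 8, 274 sold [FIFO — oldest first]: 251 @ $16.80 + 23 @ $16.70 = $4,600.90
Jun 16, 143 sold [FIFO — oldest first]: 58 @ $16.70 + 41 @ $15.95 + 44 @ $13.40 = $2,212.15
Total COGS = $4,600.90 + $2,212.15 = $6,813.05
Ending inventory: 19 @ $13.40 + 191 @ $14.55 = $3,033.65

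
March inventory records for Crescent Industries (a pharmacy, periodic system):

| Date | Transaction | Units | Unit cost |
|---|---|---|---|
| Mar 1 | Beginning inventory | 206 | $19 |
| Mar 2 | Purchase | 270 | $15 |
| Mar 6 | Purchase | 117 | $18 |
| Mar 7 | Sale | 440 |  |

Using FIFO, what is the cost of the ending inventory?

Ending inventory = $2,646

Mar 7, 440 sold [FIFO — oldest first]: 206 @ $19 + 234 @ $15 = $7,424
Ending inventory: 36 @ $15 + 117 @ $18 = $2,646
Check: goods available $10,070 = COGS $7,424 + ending $2,646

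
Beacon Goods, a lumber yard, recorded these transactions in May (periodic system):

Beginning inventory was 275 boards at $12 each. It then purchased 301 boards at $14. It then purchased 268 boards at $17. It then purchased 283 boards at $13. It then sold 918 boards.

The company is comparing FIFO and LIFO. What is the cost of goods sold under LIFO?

FIFO COGS: 275 @ $12 + 301 @ $14 + 268 @ $17 + 74 @ $13 = $13,032
LIFO COGS: 283 @ $13 + 268 @ $17 + 301 @ $14 + 66 @ $12 = $13,241

COGS = $13,241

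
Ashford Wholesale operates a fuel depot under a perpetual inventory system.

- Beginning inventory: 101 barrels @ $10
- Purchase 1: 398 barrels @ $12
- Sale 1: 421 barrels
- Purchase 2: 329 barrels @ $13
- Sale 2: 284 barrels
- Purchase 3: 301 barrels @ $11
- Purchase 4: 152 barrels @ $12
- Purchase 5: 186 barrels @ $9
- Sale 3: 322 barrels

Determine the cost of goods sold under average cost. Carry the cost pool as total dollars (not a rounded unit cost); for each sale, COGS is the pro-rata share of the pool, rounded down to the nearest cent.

COGS = $12,036.10

After Beginning: 101 on hand, pool $1,010.00 (≈ $10.0000 each)
After Purchase 1: 499 on hand, pool $5,786.00 (≈ $11.5952 each)
Sale 1, sell 421: 421/499 × $5,786.00 → $4,881.57
After Purchase 2: 407 on hand, pool $5,181.43 (≈ $12.7308 each)
Sale 2, sell 284: 284/407 × $5,181.43 → $3,615.54
After Purchase 3: 424 on hand, pool $4,876.89 (≈ $11.5021 each)
After Purchase 4: 576 on hand, pool $6,700.89 (≈ $11.6335 each)
After Purchase 5: 762 on hand, pool $8,374.89 (≈ $10.9907 each)
Sale 3, sell 322: 322/762 × $8,374.89 → $3,538.99
Total COGS = $4,881.57 + $3,615.54 + $3,538.99 = $12,036.10
Ending inventory (cost pool remaining) = $4,835.90
Check: goods available $16,872.00 = COGS $12,036.10 + ending $4,835.90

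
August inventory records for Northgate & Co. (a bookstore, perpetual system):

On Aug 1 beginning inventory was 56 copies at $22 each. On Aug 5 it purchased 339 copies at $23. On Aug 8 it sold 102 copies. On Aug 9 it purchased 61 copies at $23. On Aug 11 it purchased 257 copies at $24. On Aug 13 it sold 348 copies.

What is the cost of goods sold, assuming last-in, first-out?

Aug 8, 102 sold [LIFO — newest first]: 102 @ $23 = $2,346
Aug 13, 348 sold [LIFO — newest first]: 257 @ $24 + 61 @ $23 + 30 @ $23 = $8,261
Total COGS = $2,346 + $8,261 = $10,607
Ending inventory: 56 @ $22 + 207 @ $23 = $5,993
Check: goods available $16,600 = COGS $10,607 + ending $5,993

COGS = $10,607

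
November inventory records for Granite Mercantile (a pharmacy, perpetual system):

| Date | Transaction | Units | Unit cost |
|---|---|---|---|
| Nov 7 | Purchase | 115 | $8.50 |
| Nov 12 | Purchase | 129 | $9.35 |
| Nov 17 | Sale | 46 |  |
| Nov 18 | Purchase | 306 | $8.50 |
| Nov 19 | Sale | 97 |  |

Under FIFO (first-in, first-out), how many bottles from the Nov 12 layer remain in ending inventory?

Nov 17, 46 sold [FIFO — oldest first]: 46 @ $8.50 = $391.00
Nov 19, 97 sold [FIFO — oldest first]: 69 @ $8.50 + 28 @ $9.35 = $848.30
Total COGS = $391.00 + $848.30 = $1,239.30
Ending inventory: 101 @ $9.35 + 306 @ $8.50 = $3,545.35

101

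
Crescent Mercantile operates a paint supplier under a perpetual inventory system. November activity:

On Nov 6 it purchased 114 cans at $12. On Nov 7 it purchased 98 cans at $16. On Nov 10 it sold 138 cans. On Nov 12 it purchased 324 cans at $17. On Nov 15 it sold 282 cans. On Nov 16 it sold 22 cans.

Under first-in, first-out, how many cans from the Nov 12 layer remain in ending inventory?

94

Nov 10, 138 sold [FIFO — oldest first]: 114 @ $12 + 24 @ $16 = $1,752
Nov 15, 282 sold [FIFO — oldest first]: 74 @ $16 + 208 @ $17 = $4,720
Nov 16, 22 sold [FIFO — oldest first]: 22 @ $17 = $374
Total COGS = $1,752 + $4,720 + $374 = $6,846
Ending inventory: 94 @ $17 = $1,598
Check: goods available $8,444 = COGS $6,846 + ending $1,598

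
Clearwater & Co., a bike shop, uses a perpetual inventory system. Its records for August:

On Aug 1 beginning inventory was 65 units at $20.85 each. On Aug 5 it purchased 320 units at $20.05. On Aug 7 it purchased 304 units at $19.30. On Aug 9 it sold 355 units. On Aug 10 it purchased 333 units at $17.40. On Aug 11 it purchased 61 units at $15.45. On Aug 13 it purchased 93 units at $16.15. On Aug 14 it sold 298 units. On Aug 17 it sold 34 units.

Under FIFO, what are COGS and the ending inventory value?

COGS = $13,599.85; ending inventory = $8,277.20

Aug 9, 355 sold [FIFO — oldest first]: 65 @ $20.85 + 290 @ $20.05 = $7,169.75
Aug 14, 298 sold [FIFO — oldest first]: 30 @ $20.05 + 268 @ $19.30 = $5,773.90
Aug 17, 34 sold [FIFO — oldest first]: 34 @ $19.30 = $656.20
Total COGS = $7,169.75 + $5,773.90 + $656.20 = $13,599.85
Ending inventory: 2 @ $19.30 + 333 @ $17.40 + 61 @ $15.45 + 93 @ $16.15 = $8,277.20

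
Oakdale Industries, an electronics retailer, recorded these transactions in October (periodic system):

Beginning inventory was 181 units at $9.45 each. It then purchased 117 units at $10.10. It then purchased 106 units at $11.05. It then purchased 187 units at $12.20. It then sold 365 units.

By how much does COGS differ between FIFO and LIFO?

$547.40

FIFO COGS: 181 @ $9.45 + 117 @ $10.10 + 67 @ $11.05 = $3,632.50
LIFO COGS: 187 @ $12.20 + 106 @ $11.05 + 72 @ $10.10 = $4,179.90
Difference = |$3,632.50 − $4,179.90| = $547.40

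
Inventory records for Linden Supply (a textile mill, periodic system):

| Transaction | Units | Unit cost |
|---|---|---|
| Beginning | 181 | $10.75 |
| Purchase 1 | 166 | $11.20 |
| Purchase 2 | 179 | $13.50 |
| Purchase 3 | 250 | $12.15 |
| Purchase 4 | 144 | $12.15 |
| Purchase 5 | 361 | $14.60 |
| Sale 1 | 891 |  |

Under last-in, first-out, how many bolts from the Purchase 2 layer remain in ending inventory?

Sale 1 (891) [LIFO — newest first]: 361 @ $14.60 + 144 @ $12.15 + 250 @ $12.15 + 136 @ $13.50 = $11,893.70
Ending inventory: 181 @ $10.75 + 166 @ $11.20 + 43 @ $13.50 = $4,385.45
Check: goods available $16,279.15 = COGS $11,893.70 + ending $4,385.45

43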